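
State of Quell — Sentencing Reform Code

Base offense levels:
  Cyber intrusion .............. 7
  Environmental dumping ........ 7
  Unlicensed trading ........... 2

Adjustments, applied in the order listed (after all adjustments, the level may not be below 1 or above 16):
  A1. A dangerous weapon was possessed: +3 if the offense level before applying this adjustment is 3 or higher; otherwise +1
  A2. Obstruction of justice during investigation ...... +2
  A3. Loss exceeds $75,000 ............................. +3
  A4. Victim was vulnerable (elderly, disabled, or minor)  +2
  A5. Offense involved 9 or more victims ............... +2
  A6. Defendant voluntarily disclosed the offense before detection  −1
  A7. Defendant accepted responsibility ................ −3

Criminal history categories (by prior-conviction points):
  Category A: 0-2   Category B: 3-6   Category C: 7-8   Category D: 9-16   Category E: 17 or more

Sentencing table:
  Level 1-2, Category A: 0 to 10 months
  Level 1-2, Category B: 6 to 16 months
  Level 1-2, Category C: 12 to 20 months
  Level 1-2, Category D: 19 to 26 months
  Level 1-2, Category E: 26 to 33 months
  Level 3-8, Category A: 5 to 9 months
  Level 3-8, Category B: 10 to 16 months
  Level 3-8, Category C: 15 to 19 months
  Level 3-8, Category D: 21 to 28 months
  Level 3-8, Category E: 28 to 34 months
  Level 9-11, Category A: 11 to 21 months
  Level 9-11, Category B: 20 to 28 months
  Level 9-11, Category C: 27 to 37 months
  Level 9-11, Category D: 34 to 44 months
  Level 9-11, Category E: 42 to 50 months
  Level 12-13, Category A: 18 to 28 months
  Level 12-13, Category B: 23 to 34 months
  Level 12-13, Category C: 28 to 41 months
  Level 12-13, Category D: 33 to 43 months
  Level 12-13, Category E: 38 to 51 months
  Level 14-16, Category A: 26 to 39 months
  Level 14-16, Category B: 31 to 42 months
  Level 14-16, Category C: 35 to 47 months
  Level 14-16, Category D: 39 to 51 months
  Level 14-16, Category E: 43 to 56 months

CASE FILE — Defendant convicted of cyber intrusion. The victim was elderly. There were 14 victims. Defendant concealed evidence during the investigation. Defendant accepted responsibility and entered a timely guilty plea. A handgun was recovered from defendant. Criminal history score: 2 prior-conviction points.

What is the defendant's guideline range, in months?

18-28 months

Base offense level for cyber intrusion: 7.
A1 applies (level before this adjustment is 7 ≥ 3, so +3): 7 + 3 = 10.
A2 applies: 10 + 2 = 12.
A4 applies: 12 + 2 = 14.
A5 applies: 14 + 2 = 16.
A7 applies: 16 − 3 = 13.
Final offense level: 13.
Criminal history: 2 prior points → Category A (0-2).
Level 13 falls in the 12-13 band.
Grid: Level 12-13 × Category A = 18-28 months.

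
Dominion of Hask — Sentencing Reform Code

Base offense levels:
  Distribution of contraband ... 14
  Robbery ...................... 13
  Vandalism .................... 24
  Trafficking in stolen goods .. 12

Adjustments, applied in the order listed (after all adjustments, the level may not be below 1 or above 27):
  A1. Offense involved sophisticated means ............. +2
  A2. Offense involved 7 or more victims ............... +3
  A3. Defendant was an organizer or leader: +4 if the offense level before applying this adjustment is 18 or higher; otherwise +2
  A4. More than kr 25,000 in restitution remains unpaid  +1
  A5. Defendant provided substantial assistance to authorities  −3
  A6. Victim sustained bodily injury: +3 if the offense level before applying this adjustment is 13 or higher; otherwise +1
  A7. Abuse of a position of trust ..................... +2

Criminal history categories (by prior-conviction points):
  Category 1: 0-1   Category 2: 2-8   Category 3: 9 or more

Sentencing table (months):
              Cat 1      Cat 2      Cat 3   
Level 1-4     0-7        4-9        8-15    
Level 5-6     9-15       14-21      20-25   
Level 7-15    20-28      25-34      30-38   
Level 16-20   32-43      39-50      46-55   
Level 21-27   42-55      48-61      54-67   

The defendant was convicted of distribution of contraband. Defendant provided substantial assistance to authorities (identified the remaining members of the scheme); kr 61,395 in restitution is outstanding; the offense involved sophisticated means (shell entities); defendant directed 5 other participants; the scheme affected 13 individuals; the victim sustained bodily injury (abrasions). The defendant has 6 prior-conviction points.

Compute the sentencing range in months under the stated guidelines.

48-61 months

Base offense level for distribution of contraband: 14.
A1 applies: 14 + 2 = 16.
A2 applies: 16 + 3 = 19.
A3 applies (level before this adjustment is 19 ≥ 18, so +4): 19 + 4 = 23.
A4 applies: 23 + 1 = 24.
A5 applies: 24 − 3 = 21.
A6 applies (level before this adjustment is 21 ≥ 13, so +3): 21 + 3 = 24.
Final offense level: 24.
Criminal history: 6 prior points → Category 2 (2-8).
Level 24 falls in the 21-27 band.
Grid: Level 21-27 × Category 2 = 48-61 months.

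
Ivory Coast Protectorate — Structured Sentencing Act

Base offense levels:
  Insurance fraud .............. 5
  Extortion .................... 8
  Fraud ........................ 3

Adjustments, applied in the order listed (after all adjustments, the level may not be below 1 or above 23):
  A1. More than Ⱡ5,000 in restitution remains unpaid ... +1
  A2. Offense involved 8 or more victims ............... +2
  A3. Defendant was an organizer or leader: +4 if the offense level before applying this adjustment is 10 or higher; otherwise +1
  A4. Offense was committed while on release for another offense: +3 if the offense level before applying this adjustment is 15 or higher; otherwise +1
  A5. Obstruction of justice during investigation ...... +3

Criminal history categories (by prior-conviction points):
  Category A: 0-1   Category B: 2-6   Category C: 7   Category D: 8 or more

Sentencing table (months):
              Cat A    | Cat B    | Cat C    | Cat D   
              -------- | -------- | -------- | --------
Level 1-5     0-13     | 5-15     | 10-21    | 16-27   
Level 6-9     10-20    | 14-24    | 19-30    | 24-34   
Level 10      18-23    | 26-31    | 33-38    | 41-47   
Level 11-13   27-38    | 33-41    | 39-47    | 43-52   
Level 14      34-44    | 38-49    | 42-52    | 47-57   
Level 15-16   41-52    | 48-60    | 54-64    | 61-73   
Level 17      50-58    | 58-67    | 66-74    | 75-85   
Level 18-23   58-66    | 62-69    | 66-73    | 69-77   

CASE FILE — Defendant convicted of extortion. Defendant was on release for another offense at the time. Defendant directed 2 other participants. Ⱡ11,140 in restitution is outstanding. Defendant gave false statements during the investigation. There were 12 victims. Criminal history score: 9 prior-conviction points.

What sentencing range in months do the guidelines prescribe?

69-77 months

Base offense level for extortion: 8.
A1 applies: 8 + 1 = 9.
A2 applies: 9 + 2 = 11.
A3 applies (level before this adjustment is 11 ≥ 10, so +4): 11 + 4 = 15.
A4 applies (level before this adjustment is 15 ≥ 15, so +3): 15 + 3 = 18.
A5 applies: 18 + 3 = 21.
Final offense level: 21.
Criminal history: 9 prior points → Category D (8+).
Level 21 falls in the 18-23 band.
Grid: Level 18-23 × Category D = 69-77 months.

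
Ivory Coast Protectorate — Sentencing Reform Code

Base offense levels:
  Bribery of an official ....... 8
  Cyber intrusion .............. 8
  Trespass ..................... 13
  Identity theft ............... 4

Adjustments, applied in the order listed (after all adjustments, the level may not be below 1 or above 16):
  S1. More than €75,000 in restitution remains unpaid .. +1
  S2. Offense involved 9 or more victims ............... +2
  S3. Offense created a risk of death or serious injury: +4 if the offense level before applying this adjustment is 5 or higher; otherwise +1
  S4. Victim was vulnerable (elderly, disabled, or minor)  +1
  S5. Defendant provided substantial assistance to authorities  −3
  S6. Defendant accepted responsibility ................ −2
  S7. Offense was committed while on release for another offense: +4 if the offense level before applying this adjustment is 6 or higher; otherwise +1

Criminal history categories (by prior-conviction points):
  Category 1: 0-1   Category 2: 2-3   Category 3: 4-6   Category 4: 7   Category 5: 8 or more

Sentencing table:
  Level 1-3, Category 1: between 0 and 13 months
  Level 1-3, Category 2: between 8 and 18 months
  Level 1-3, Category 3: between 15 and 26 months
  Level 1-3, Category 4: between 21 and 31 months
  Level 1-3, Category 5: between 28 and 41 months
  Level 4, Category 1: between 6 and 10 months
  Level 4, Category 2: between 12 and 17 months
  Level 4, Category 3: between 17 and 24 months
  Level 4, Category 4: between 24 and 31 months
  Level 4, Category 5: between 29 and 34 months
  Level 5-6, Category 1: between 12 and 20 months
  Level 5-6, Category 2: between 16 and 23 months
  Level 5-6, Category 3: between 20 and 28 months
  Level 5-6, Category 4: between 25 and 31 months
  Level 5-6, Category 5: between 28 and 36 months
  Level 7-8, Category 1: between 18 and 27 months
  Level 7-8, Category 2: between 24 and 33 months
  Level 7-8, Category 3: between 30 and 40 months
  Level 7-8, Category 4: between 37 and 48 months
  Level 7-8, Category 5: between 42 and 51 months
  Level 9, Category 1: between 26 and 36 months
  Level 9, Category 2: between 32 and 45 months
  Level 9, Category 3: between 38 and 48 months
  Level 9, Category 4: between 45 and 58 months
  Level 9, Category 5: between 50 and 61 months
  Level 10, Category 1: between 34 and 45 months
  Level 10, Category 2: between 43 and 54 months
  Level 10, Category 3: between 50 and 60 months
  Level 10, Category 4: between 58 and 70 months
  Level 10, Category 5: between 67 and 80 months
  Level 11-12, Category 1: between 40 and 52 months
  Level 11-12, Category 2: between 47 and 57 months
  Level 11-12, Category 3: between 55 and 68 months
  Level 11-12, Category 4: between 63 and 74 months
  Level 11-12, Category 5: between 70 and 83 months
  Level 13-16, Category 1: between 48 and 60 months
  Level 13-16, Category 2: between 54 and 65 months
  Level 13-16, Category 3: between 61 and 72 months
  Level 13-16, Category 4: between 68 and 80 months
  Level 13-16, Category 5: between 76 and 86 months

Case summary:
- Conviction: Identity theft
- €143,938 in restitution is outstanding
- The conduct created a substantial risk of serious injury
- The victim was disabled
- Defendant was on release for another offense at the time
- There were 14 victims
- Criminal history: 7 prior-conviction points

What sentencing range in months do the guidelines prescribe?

68-80 months

Base offense level for identity theft: 4.
S1 applies: 4 + 1 = 5.
S2 applies: 5 + 2 = 7.
S3 applies (level before this adjustment is 7 ≥ 5, so +4): 7 + 4 = 11.
S4 applies: 11 + 1 = 12.
S5 does not apply.
S6 does not apply.
S7 applies (level before this adjustment is 12 ≥ 6, so +4): 12 + 4 = 16.
Final offense level: 16.
Criminal history: 7 prior points → Category 4 (7).
Level 16 falls in the 13-16 band.
Grid: Level 13-16 × Category 4 = 68-80 months.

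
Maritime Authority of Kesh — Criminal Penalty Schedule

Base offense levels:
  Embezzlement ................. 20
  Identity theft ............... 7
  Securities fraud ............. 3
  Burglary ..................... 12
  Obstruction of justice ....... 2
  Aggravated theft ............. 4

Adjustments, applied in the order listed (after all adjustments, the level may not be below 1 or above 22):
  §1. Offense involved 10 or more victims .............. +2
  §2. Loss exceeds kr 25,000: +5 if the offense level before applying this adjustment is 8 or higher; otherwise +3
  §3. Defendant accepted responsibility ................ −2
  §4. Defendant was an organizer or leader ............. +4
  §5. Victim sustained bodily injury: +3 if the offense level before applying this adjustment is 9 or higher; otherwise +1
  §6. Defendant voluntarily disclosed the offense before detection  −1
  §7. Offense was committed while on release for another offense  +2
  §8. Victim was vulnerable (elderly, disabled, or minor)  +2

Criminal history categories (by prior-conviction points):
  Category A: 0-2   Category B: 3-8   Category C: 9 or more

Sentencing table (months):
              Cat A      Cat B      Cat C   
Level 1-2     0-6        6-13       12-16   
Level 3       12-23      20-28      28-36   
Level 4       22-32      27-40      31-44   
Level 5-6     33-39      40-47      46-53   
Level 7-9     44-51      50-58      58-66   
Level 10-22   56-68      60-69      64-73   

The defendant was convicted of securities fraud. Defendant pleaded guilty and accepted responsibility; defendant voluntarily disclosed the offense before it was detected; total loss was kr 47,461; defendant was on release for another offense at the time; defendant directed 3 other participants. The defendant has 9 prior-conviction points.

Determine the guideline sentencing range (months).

Base offense level for securities fraud: 3.
§2 applies (level before this adjustment is 3 < 8, so +3): 3 + 3 = 6.
§3 applies: 6 − 2 = 4.
§4 applies: 4 + 4 = 8.
§5 does not apply.
§6 applies: 8 − 1 = 7.
§7 applies: 7 + 2 = 9.
§8 does not apply.
Final offense level: 9.
Criminal history: 9 prior points → Category C (9+).
Level 9 falls in the 7-9 band.
Grid: Level 7-9 × Category C = 58-66 months.

58-66 months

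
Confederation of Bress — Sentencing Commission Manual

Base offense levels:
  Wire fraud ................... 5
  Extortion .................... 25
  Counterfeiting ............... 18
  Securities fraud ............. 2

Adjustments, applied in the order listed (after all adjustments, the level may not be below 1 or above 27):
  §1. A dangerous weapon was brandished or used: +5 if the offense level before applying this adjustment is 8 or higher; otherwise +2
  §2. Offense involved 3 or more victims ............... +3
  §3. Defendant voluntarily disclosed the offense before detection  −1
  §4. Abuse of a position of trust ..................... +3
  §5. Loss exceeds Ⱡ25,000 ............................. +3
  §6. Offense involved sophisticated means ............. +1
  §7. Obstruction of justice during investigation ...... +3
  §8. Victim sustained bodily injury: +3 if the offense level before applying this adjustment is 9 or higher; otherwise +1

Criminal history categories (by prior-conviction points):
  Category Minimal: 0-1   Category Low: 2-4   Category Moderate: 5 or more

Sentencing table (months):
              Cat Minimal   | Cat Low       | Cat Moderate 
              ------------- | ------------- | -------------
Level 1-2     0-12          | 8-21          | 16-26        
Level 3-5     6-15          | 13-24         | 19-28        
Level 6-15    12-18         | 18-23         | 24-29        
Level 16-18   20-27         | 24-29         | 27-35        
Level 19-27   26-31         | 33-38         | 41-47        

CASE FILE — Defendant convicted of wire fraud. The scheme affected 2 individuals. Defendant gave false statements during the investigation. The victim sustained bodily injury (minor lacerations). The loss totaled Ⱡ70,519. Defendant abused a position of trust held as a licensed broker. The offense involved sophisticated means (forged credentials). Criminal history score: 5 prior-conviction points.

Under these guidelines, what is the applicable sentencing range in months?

27-35 months

Base offense level for wire fraud: 5.
§3 does not apply.
§4 applies: 5 + 3 = 8.
§5 applies: 8 + 3 = 11.
§6 applies: 11 + 1 = 12.
§7 applies: 12 + 3 = 15.
§8 applies (level before this adjustment is 15 ≥ 9, so +3): 15 + 3 = 18.
Final offense level: 18.
Criminal history: 5 prior points → Category Moderate (5+).
Level 18 falls in the 16-18 band.
Grid: Level 16-18 × Category Moderate = 27-35 months.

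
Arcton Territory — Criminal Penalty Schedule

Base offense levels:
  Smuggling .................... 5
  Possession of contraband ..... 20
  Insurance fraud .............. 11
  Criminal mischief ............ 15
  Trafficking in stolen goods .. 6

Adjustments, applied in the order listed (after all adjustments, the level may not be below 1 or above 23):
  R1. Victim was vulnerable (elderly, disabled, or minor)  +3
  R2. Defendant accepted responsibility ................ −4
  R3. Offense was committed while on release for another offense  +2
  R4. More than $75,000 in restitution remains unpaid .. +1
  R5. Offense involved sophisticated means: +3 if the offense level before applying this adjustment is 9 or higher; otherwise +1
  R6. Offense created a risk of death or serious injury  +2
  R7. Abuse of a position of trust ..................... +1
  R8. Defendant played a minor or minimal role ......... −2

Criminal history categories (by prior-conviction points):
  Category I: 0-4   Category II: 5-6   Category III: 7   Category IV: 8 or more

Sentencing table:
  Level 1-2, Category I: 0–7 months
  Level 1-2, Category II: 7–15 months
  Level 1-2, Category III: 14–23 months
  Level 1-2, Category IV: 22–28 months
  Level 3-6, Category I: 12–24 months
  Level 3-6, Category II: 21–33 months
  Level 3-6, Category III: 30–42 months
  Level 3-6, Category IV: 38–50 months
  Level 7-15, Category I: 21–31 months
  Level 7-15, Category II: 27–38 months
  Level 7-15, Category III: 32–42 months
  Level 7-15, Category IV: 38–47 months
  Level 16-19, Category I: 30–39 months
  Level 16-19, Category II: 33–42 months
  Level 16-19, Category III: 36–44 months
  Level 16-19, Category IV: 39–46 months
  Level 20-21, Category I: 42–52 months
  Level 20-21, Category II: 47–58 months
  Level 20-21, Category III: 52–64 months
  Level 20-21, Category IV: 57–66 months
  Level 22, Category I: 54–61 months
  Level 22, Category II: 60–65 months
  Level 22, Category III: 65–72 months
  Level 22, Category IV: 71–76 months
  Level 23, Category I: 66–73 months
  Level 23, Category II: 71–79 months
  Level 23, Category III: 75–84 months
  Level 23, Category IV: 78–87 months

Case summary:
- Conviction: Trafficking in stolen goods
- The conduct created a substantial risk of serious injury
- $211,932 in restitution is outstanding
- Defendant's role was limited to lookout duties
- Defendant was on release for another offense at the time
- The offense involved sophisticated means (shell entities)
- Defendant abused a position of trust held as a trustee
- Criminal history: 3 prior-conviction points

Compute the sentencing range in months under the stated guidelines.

Base offense level for trafficking in stolen goods: 6.
R1 does not apply.
R2 does not apply.
R3 applies: 6 + 2 = 8.
R4 applies: 8 + 1 = 9.
R5 applies (level before this adjustment is 9 ≥ 9, so +3): 9 + 3 = 12.
R6 applies: 12 + 2 = 14.
R7 applies: 14 + 1 = 15.
R8 applies: 15 − 2 = 13.
Final offense level: 13.
Criminal history: 3 prior points → Category I (0-4).
Level 13 falls in the 7-15 band.
Grid: Level 7-15 × Category I = 21-31 months.

21-31 months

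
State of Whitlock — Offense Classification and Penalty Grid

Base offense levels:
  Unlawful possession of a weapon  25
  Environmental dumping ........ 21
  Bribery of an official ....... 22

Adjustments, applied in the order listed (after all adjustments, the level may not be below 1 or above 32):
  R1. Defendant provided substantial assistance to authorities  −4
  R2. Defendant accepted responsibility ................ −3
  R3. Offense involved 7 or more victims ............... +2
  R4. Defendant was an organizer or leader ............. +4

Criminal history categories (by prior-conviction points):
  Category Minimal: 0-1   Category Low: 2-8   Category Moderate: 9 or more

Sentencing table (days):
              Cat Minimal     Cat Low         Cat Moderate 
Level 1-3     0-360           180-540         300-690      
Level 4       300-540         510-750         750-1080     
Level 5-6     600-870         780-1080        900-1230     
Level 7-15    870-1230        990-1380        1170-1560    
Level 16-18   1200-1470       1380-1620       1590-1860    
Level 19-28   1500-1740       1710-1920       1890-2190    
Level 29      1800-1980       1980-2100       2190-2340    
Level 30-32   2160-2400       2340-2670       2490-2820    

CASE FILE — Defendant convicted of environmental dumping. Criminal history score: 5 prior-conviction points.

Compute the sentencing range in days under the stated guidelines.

1710-1920 days

Base offense level for environmental dumping: 21.
Final offense level: 21.
Criminal history: 5 prior points → Category Low (2-8).
Level 21 falls in the 19-28 band.
Grid: Level 19-28 × Category Low = 1710-1920 days.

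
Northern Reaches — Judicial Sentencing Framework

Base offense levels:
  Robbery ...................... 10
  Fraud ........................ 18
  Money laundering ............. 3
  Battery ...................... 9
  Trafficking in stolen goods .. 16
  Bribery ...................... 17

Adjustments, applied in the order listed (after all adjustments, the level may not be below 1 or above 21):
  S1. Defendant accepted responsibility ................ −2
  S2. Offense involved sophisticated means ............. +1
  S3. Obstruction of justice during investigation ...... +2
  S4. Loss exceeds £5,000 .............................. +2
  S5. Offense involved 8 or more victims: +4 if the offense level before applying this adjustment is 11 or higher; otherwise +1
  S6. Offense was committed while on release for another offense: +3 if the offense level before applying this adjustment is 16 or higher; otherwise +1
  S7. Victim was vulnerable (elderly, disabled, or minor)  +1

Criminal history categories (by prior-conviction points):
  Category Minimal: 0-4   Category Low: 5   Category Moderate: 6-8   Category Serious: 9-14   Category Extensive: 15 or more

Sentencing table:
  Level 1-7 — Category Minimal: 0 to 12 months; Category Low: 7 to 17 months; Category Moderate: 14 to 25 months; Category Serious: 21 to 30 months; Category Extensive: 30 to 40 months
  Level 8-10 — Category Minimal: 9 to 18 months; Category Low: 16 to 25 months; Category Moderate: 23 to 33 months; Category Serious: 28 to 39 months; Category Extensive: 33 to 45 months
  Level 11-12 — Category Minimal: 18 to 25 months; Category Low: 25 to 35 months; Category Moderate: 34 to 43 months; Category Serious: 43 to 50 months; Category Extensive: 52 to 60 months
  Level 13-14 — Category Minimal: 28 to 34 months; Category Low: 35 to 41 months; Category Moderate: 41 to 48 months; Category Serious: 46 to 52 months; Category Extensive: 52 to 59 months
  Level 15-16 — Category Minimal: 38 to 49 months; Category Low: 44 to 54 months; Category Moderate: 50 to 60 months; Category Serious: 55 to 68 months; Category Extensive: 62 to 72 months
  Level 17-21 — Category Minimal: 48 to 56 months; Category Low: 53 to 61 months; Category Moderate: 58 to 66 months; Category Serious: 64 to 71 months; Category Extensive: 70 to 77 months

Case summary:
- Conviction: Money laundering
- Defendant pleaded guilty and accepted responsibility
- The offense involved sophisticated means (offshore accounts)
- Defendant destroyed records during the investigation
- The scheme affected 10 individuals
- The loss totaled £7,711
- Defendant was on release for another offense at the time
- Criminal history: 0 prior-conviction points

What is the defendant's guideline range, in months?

Base offense level for money laundering: 3.
S1 applies: 3 − 2 = 1.
S2 applies: 1 + 1 = 2.
S3 applies: 2 + 2 = 4.
S4 applies: 4 + 2 = 6.
S5 applies (level before this adjustment is 6 < 11, so +1): 6 + 1 = 7.
S6 applies (level before this adjustment is 7 < 16, so +1): 7 + 1 = 8.
Final offense level: 8.
Criminal history: 0 prior points → Category Minimal (0-4).
Level 8 falls in the 8-10 band.
Grid: Level 8-10 × Category Minimal = 9-18 months.

9-18 months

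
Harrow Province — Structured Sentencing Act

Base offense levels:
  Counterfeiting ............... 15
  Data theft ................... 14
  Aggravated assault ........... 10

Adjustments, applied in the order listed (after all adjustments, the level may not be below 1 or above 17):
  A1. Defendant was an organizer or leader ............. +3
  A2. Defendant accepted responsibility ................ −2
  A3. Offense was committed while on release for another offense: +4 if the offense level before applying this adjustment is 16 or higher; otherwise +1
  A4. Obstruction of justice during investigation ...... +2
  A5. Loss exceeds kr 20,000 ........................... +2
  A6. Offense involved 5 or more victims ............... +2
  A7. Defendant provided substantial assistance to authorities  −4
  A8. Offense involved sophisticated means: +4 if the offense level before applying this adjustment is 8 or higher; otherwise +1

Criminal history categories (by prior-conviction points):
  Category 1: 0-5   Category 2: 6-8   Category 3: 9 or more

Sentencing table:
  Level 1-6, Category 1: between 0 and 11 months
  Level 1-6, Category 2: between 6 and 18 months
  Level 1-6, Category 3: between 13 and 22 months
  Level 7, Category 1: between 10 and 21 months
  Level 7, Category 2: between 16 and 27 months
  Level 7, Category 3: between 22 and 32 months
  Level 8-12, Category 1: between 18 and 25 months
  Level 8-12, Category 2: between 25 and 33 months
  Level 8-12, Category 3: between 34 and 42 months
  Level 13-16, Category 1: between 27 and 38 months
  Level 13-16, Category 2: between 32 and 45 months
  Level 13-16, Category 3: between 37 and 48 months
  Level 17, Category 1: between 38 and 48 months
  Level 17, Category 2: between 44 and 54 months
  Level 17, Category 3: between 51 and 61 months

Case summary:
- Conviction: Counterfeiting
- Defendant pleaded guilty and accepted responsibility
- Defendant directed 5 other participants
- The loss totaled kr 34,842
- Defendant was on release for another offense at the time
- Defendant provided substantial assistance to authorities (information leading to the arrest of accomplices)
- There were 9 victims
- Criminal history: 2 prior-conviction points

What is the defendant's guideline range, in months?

Base offense level for counterfeiting: 15.
A1 applies: 15 + 3 = 18.
A2 applies: 18 − 2 = 16.
A3 applies (level before this adjustment is 16 ≥ 16, so +4): 16 + 4 = 20.
A5 applies: 20 + 2 = 22.
A6 applies: 22 + 2 = 24.
A7 applies: 24 − 4 = 20.
A8 does not apply.
Level 20 exceeds the maximum of 17; capped at 17.
Final offense level: 17.
Criminal history: 2 prior points → Category 1 (0-5).
Level 17 falls in the 17 band.
Grid: Level 17 × Category 1 = 38-48 months.

38-48 months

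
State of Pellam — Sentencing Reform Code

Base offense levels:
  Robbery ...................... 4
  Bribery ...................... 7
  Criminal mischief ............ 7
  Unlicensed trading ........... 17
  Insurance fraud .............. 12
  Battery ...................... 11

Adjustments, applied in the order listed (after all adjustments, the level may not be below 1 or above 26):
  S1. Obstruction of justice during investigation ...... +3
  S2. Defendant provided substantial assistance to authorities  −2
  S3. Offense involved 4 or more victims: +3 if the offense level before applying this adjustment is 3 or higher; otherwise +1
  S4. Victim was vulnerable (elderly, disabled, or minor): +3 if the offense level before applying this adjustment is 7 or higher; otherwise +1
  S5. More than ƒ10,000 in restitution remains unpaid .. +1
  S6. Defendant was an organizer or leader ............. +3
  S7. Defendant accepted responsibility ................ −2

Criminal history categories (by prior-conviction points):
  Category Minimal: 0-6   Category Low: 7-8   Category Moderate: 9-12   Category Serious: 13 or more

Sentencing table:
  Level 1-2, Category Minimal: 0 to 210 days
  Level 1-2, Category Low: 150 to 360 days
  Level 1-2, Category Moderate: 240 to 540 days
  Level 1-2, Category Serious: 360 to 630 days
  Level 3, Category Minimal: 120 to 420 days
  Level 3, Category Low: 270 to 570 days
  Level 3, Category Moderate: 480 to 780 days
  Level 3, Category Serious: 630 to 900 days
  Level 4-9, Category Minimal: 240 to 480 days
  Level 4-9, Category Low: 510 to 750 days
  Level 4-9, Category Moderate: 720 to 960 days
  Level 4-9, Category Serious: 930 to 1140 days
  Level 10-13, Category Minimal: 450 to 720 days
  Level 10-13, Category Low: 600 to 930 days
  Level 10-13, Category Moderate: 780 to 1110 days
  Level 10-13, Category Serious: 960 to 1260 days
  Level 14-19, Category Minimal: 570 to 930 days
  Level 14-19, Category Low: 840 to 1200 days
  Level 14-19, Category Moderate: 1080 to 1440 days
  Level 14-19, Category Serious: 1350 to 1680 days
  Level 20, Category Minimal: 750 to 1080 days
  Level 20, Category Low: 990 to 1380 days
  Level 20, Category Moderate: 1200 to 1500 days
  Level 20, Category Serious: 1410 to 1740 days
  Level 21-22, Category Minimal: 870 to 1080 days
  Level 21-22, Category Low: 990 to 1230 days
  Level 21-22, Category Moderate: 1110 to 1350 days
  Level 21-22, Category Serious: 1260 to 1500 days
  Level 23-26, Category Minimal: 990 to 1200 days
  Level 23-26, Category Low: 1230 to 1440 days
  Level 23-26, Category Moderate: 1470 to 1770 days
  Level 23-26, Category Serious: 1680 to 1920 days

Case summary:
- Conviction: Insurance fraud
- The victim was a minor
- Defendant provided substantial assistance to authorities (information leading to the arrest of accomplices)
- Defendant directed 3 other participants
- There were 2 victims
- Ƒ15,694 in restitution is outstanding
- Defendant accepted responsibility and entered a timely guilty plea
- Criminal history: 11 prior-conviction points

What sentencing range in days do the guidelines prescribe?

Base offense level for insurance fraud: 12.
S2 applies: 12 − 2 = 10.
S4 applies (level before this adjustment is 10 ≥ 7, so +3): 10 + 3 = 13.
S5 applies: 13 + 1 = 14.
S6 applies: 14 + 3 = 17.
S7 applies: 17 − 2 = 15.
Final offense level: 15.
Criminal history: 11 prior points → Category Moderate (9-12).
Level 15 falls in the 14-19 band.
Grid: Level 14-19 × Category Moderate = 1080-1440 days.

1080-1440 days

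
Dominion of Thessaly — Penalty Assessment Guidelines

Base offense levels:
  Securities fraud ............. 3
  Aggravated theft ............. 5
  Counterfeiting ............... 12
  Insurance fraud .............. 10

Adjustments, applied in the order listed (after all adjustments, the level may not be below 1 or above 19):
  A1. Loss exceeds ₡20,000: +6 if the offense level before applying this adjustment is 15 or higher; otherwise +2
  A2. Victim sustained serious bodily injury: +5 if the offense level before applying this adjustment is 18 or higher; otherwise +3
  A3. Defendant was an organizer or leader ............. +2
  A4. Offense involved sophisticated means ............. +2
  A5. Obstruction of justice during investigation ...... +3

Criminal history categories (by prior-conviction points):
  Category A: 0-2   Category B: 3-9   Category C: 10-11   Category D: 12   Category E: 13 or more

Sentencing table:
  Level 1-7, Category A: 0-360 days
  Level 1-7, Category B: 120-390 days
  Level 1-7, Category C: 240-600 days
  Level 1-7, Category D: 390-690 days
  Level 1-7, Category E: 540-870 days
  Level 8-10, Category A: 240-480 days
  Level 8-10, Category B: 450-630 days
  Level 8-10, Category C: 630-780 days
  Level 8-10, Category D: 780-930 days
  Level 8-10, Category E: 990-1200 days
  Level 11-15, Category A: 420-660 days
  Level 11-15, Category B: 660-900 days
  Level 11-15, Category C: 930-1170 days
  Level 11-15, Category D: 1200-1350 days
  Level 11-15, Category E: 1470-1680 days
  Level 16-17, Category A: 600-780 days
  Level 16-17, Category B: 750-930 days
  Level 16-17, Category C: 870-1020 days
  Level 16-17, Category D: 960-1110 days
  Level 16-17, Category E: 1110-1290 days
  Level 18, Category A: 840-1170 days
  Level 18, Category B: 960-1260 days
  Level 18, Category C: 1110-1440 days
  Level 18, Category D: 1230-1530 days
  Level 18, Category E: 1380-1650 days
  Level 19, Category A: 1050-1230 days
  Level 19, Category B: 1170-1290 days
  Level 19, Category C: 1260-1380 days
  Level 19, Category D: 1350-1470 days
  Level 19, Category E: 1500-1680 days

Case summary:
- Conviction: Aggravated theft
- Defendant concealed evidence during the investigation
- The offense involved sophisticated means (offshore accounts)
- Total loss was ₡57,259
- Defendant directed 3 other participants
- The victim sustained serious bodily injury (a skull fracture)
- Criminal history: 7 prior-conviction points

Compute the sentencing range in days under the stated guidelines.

750-930 days

Base offense level for aggravated theft: 5.
A1 applies (level before this adjustment is 5 < 15, so +2): 5 + 2 = 7.
A2 applies (level before this adjustment is 7 < 18, so +3): 7 + 3 = 10.
A3 applies: 10 + 2 = 12.
A4 applies: 12 + 2 = 14.
A5 applies: 14 + 3 = 17.
Final offense level: 17.
Criminal history: 7 prior points → Category B (3-9).
Level 17 falls in the 16-17 band.
Grid: Level 16-17 × Category B = 750-930 days.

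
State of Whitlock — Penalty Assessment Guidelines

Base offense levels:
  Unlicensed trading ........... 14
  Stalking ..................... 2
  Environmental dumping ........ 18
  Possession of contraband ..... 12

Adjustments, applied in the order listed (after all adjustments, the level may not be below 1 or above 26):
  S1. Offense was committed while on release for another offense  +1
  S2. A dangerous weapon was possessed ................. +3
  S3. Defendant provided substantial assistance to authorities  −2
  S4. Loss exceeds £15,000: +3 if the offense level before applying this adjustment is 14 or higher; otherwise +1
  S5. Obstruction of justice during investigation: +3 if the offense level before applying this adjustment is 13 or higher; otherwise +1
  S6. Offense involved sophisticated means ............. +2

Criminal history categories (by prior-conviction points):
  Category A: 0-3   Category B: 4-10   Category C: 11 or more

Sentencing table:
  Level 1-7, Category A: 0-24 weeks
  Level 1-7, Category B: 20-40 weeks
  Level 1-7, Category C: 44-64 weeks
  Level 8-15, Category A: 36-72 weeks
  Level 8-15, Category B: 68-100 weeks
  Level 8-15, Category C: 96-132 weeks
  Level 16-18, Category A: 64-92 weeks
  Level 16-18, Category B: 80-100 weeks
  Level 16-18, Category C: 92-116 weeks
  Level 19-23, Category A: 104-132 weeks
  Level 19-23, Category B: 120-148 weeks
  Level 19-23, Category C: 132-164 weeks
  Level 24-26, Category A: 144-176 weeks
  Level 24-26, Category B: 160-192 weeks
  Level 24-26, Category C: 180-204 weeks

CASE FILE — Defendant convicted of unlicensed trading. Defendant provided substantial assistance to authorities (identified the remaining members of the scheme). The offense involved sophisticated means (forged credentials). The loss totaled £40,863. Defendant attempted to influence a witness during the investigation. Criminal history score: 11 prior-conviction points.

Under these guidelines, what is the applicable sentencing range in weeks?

Base offense level for unlicensed trading: 14.
S1 does not apply.
S3 applies: 14 − 2 = 12.
S4 applies (level before this adjustment is 12 < 14, so +1): 12 + 1 = 13.
S5 applies (level before this adjustment is 13 ≥ 13, so +3): 13 + 3 = 16.
S6 applies: 16 + 2 = 18.
Final offense level: 18.
Criminal history: 11 prior points → Category C (11+).
Level 18 falls in the 16-18 band.
Grid: Level 16-18 × Category C = 92-116 weeks.

92-116 weeks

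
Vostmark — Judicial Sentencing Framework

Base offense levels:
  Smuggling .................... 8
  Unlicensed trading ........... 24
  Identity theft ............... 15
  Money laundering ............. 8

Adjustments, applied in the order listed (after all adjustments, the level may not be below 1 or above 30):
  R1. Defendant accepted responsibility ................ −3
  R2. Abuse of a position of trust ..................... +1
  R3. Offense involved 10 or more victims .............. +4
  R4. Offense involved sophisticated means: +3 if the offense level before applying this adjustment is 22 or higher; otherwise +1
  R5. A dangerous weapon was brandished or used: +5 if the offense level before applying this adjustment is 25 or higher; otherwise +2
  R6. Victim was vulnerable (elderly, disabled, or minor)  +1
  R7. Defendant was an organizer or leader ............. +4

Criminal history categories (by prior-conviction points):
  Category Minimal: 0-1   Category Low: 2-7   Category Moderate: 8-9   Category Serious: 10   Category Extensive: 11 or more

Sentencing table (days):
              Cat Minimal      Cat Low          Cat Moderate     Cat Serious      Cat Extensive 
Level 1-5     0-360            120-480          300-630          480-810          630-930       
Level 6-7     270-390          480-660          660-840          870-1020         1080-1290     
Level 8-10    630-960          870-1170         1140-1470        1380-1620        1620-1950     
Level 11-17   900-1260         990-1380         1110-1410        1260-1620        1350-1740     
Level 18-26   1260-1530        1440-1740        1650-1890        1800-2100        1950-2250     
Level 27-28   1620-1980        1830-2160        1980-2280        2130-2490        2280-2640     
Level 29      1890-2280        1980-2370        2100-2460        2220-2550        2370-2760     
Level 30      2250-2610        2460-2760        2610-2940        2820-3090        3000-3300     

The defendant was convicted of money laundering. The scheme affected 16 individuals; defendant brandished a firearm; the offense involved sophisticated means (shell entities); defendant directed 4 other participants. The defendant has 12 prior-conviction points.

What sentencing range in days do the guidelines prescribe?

1950-2250 days

Base offense level for money laundering: 8.
R2 does not apply.
R3 applies: 8 + 4 = 12.
R4 applies (level before this adjustment is 12 < 22, so +1): 12 + 1 = 13.
R5 applies (level before this adjustment is 13 < 25, so +2): 13 + 2 = 15.
R6 does not apply.
R7 applies: 15 + 4 = 19.
Final offense level: 19.
Criminal history: 12 prior points → Category Extensive (11+).
Level 19 falls in the 18-26 band.
Grid: Level 18-26 × Category Extensive = 1950-2250 days.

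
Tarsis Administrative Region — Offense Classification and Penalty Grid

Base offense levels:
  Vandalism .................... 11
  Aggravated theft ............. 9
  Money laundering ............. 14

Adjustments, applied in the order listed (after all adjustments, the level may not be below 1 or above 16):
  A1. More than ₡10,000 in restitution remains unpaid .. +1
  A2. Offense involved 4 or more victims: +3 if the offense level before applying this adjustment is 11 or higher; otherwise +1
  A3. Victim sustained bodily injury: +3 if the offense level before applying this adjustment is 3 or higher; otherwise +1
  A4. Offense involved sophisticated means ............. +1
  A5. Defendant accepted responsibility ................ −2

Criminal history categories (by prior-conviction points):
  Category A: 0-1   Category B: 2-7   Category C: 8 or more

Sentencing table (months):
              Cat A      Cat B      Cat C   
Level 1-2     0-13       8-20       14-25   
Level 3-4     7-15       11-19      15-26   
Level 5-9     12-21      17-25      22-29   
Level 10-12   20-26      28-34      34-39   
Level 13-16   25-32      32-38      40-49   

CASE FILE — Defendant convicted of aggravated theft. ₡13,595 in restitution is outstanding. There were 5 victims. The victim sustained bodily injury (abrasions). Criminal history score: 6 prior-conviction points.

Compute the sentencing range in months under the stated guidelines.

Base offense level for aggravated theft: 9.
A1 applies: 9 + 1 = 10.
A2 applies (level before this adjustment is 10 < 11, so +1): 10 + 1 = 11.
A3 applies (level before this adjustment is 11 ≥ 3, so +3): 11 + 3 = 14.
A4 does not apply.
Final offense level: 14.
Criminal history: 6 prior points → Category B (2-7).
Level 14 falls in the 13-16 band.
Grid: Level 13-16 × Category B = 32-38 months.

32-38 months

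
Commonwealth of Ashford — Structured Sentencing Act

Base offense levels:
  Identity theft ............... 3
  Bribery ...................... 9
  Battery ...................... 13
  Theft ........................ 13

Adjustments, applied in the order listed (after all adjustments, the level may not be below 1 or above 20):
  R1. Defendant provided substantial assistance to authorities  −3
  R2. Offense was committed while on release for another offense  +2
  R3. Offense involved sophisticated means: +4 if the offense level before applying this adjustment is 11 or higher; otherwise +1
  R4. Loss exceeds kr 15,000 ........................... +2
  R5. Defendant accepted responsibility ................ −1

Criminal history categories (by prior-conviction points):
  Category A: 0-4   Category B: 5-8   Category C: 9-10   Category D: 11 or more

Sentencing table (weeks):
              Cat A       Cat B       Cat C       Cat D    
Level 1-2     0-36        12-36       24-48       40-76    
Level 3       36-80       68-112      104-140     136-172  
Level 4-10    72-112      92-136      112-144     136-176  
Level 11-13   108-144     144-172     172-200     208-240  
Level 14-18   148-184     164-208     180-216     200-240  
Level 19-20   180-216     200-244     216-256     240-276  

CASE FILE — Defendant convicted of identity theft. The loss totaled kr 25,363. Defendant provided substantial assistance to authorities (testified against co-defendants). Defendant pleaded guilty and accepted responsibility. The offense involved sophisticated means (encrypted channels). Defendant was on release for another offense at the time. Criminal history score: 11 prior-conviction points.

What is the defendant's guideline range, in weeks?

Base offense level for identity theft: 3.
R1 applies: 3 − 3 = 0.
R2 applies: 0 + 2 = 2.
R3 applies (level before this adjustment is 2 < 11, so +1): 2 + 1 = 3.
R4 applies: 3 + 2 = 5.
R5 applies: 5 − 1 = 4.
Final offense level: 4.
Criminal history: 11 prior points → Category D (11+).
Level 4 falls in the 4-10 band.
Grid: Level 4-10 × Category D = 136-176 weeks.

136-176 weeks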